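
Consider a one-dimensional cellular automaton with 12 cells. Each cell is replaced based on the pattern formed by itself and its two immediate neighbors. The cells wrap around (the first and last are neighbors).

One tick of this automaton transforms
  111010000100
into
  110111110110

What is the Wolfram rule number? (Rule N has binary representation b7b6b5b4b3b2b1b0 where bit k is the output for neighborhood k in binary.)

position 1: 111 → 1  (bit 7 = 1)
position 2: 110 → 0  (bit 6 = 0)
position 3: 101 → 1  (bit 5 = 1)
position 5: 100 → 1  (bit 4 = 1)
position 0: 011 → 1  (bit 3 = 1)
position 4: 010 → 1  (bit 2 = 1)
position 8: 001 → 0  (bit 1 = 0)
position 6: 000 → 1  (bit 0 = 1)
bits b7..b0 = 10111101 = 189

189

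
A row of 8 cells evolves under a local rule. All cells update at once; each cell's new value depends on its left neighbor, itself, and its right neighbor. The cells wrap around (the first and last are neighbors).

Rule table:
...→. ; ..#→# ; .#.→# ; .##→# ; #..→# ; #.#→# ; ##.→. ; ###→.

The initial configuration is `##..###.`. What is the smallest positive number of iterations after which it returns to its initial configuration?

16

#.###..#
.##..###
##.###..
#.##..##
.##.###.
##.##..#
..##.###
###.##..
#..##.##
.###.##.
##..##.#
..###.##
###..##.
#..###.#
.###..##
##..###.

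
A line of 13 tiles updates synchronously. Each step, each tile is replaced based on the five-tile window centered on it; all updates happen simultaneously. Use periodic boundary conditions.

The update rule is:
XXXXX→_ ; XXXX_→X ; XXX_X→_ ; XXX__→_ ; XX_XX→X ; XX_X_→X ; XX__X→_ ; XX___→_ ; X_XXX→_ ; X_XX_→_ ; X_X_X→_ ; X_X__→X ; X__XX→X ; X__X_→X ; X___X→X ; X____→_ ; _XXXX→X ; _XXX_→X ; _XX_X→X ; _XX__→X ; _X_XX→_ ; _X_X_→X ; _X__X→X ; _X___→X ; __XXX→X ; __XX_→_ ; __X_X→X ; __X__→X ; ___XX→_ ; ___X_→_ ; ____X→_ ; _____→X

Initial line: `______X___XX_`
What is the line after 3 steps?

_X__XXX__XXX_

step 1: _XXX__XXX__X_
step 2: XXX__XXX__XXX
step 3: _X__XXX__XXX_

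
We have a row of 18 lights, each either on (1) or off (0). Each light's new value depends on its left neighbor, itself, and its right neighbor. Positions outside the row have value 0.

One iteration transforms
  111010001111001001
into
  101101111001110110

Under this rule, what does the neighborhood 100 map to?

At position 5 the neighborhood is 100; the next row has 1 there.

1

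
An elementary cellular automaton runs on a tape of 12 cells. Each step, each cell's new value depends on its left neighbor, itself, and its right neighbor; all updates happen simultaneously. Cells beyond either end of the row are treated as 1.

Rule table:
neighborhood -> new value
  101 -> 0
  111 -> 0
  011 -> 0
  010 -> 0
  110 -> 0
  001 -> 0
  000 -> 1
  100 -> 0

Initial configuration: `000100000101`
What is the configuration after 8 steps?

step 1: 010001110000
step 2: 000100000110
step 3: 010001110000  (repeats step 1; period 2)
step 8: 000100000110

000100000110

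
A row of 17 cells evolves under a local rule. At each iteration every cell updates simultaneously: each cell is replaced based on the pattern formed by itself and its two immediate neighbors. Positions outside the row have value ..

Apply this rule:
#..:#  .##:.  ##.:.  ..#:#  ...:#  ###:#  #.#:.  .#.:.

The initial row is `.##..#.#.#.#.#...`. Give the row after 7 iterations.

#..##.........###
.##..#########.#.
#..##.#######...#
.##....#####.###.
#..####.###...#.#
.##.##...#.###...
#.....###...#.###

#.....###...#.###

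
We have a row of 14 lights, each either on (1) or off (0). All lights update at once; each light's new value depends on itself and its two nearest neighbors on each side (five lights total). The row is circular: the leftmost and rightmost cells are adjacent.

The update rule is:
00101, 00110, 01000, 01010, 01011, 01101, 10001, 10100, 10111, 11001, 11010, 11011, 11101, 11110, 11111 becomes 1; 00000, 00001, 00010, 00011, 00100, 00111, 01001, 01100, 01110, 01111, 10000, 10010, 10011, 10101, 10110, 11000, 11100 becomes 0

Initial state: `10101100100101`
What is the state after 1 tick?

11010010000110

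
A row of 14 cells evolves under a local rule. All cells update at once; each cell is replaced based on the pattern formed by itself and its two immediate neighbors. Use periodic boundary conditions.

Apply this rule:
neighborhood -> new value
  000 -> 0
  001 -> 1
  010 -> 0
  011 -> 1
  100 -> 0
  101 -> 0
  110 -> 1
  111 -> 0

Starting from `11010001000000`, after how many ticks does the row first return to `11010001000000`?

tick 1: 11000010000001
tick 2: 01000100000011
tick 3: 00001000000111
tick 4: 00010000001101
tick 5: 00100000011100
tick 6: 01000000110100
tick 7: 10000001110000
tick 8: 00000011010001
tick 9: 00000111000010
tick 10: 00001101000100
tick 11: 00011100001000
tick 12: 00110100010000
tick 13: 01110000100000
tick 14: 11010001000000

14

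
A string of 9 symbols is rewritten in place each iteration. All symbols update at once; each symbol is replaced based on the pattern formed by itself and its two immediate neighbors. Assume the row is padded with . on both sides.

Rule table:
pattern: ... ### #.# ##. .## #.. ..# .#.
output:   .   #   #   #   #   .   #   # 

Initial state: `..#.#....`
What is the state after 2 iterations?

iteration 1: .####....
iteration 2: #####....

#####....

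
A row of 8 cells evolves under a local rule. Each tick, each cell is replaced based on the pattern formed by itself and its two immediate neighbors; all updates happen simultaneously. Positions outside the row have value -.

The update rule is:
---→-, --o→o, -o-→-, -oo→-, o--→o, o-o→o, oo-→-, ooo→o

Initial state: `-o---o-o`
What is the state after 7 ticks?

o-o-o-o-

o-o-o-o-
-o-o-o-o
o-o-o-o-  (repeats tick 1; period 2)
tick 7: o-o-o-o-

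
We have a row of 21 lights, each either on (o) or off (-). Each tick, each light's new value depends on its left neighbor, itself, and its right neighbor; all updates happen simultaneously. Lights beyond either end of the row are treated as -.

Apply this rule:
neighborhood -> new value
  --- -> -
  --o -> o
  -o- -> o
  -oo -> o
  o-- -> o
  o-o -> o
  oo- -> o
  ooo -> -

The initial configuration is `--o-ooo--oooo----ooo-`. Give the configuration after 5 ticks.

oo-oo-oooooo------ooo

-oooo-oooo--oo--oo-oo
oo--ooo--oooooooooooo
ooooo-oooo----------o
o---ooo--oo--------oo
oo-oo-oooooo------ooo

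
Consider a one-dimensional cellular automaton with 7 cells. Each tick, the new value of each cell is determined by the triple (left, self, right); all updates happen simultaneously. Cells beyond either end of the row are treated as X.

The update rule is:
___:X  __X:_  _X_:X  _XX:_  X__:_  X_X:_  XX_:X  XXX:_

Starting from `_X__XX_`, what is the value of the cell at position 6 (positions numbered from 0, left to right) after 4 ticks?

_

_X___X_
_X_X_X_
_X_X_X_  (fixed point — unchanged through tick 4)
position 6 holds _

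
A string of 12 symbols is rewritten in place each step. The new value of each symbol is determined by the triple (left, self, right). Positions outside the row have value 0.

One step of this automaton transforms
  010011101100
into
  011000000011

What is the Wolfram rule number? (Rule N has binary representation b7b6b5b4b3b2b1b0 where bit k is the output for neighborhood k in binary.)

position 5: 111 → 0  (bit 7 = 0)
position 6: 110 → 0  (bit 6 = 0)
position 7: 101 → 0  (bit 5 = 0)
position 2: 100 → 1  (bit 4 = 1)
position 4: 011 → 0  (bit 3 = 0)
position 1: 010 → 1  (bit 2 = 1)
position 0: 001 → 0  (bit 1 = 0)
position 11: 000 → 1  (bit 0 = 1)
bits b7..b0 = 00010101 = 21

21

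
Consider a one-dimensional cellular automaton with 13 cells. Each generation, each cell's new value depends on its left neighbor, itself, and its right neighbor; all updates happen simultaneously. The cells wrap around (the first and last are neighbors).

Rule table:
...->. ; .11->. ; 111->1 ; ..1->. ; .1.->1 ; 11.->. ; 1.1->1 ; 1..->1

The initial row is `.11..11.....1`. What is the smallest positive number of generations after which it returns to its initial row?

26

1..1...1....1
.1.11..11....
.11..1...1...
...1.11..11..
...11..1...1.
.....1.11..11
1....11..1...
11.....1.11..
..1....11..1.
..11.....1.11
1...1....11..
11..11.....1.
..1...1....11
1.11..11.....
11..1...1....
..1.11..11...
..11..1...1..
....1.11..11.
....11..1...1
1.....1.11..1
.1....11..1..
.11.....1.11.
...1....11..1
1..11.....1.1
.1...1....11.
.11..11.....1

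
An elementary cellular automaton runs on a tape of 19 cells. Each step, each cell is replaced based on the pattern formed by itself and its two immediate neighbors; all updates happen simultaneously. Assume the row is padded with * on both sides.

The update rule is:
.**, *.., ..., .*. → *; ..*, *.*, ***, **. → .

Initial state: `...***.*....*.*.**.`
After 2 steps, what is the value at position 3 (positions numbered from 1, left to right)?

step 1: **.*...****.*.*.*..
step 2: ...***.*....*.*.**.
position 3 holds .

.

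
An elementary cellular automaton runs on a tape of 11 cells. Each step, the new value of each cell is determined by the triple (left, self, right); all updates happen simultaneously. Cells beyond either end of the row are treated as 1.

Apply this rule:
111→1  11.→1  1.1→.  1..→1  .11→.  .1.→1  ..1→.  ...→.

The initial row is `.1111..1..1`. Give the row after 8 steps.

111111.1.1.

step 1: ..1111.11..
step 2: 1..111..11.
step 3: 11..111..1.
step 4: 111..111.1.
step 5: 1111..11.1.
step 6: 11111..1.1.
step 7: 111111.1.1.
step 8: 111111.1.1.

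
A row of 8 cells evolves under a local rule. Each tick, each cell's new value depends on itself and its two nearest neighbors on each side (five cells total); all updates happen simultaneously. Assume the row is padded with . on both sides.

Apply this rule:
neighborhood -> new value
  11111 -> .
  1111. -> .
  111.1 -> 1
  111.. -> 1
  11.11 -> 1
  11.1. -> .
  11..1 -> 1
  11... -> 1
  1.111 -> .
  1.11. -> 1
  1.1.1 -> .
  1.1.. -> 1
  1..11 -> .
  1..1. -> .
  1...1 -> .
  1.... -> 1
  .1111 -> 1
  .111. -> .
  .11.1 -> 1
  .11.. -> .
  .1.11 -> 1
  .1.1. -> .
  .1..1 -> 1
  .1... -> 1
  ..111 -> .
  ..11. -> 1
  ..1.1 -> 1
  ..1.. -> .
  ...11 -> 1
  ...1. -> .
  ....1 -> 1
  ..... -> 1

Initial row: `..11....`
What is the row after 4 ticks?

tick 1: 111.1111
tick 2: ..11.1.1
tick 3: 1111...1
tick 4: .1.11...

.1.11...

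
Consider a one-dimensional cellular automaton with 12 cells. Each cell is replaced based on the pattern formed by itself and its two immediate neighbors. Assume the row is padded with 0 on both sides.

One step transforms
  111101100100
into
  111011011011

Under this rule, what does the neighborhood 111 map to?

At position 1 the neighborhood is 111; the next row has 1 there.

1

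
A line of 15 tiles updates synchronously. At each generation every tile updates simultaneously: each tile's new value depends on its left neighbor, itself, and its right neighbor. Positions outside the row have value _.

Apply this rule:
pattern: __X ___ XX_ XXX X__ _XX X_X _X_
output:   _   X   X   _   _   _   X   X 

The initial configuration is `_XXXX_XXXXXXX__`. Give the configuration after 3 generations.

__X__XX___XX__X

____XX______X_X
XXX__X_XXXX_XXX
__X__XX___XX__X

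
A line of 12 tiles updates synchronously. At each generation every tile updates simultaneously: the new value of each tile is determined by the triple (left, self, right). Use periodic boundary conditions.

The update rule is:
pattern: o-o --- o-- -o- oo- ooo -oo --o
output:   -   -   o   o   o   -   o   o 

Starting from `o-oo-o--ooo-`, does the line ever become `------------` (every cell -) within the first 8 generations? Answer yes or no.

o-oo-oooo-o-
o-oo-o--o-o-
o-oo-oooo-o-  (repeats generation 1; period 2)
generation 8: o-oo-o--o-o-
generation 8 is o-oo-o--o-o-, still not uniform -

no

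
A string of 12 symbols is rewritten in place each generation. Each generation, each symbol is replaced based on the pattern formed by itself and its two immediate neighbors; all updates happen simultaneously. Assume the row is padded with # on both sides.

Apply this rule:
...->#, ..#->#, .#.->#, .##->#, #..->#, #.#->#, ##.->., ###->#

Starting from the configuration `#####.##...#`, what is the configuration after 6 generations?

##.#########

####.##.####
###.##.#####
##.##.######
#.##.#######
.##.########
##.#########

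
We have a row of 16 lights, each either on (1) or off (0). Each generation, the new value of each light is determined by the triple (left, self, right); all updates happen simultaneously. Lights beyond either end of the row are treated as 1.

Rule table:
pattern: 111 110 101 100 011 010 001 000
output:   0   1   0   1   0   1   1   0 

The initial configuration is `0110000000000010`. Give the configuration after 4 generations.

0111011000101010

0011000000000110
1101100000001010
0100110000011010
0111011000101010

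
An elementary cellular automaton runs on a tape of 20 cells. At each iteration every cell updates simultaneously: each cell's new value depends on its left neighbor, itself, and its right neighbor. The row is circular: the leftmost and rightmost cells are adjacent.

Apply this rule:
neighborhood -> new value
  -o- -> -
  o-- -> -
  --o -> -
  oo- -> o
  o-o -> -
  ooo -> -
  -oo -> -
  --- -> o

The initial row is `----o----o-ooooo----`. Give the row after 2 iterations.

iteration 1: ooo---oo-------o-ooo
iteration 2: --o-o--o-ooooo------

--o-o--o-ooooo------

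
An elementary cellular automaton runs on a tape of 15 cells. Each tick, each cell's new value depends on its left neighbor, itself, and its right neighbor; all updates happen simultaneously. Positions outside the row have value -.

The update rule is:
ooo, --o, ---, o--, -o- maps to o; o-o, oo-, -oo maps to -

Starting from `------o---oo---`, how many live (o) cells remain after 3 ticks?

oooooooooo--ooo
-oooooooo-oo-o-
o-oooooo-----oo
count of o: 9

9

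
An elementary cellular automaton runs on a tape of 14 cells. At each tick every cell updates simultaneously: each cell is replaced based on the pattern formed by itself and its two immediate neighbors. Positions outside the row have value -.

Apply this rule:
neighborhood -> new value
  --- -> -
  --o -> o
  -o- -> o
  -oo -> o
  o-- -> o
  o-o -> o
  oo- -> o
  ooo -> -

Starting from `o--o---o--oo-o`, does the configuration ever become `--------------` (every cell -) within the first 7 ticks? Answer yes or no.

ooooo-oooooooo
o---ooo------o
oo-oo-oo----oo
ooooooooo--ooo
o-------oooo-o
oo-----oo--ooo
ooo---oooooo-o
tick 7 is ooo---oooooo-o, still not uniform -

no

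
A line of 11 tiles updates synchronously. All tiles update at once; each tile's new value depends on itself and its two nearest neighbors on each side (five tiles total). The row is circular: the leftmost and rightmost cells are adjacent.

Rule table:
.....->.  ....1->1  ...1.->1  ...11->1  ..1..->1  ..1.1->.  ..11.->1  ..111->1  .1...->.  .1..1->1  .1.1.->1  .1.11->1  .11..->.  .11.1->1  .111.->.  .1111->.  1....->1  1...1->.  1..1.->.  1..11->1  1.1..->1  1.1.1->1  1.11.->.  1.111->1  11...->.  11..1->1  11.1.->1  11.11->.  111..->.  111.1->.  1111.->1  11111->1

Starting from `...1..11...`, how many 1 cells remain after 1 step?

7

.111111..1.
count of 1: 7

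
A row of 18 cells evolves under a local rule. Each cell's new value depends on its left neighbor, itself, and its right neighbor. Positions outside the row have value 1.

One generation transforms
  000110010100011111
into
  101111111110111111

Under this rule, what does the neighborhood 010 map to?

1

At position 7 the neighborhood is 010; the next row has 1 there.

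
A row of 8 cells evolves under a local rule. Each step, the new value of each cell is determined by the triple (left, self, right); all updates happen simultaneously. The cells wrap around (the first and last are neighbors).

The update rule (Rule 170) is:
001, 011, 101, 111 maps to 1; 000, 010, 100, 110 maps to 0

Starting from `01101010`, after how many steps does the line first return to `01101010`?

11010100
10101001
01010011
10100110
01001101
10011010
00110101
01101010

8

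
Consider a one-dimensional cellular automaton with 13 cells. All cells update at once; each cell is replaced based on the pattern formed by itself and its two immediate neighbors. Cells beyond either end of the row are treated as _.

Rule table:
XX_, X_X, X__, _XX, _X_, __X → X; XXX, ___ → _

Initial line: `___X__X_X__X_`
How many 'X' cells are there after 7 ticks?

8

__XXXXXXXXXXX
_XX_________X
XXXX_______XX
X__XX_____XXX
XXXXXX___XX_X
X____XX_XXXXX
XX__XXXXX___X
count of X: 8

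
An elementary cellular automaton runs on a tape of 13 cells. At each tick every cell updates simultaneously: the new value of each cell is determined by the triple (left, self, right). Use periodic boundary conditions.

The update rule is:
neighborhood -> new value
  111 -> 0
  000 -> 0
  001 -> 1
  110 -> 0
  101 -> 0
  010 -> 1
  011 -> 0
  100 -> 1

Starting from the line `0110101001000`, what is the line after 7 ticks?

0000001111000

tick 1: 1000101111100
tick 2: 1101100000011
tick 3: 0000010000100
tick 4: 0000111001110
tick 5: 0001000110001
tick 6: 1011101001011
tick 7: 0000001111000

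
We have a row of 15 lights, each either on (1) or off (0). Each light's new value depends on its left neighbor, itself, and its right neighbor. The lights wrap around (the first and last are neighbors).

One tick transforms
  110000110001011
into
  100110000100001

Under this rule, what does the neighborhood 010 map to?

0

At position 11 the neighborhood is 010; the next row has 0 there.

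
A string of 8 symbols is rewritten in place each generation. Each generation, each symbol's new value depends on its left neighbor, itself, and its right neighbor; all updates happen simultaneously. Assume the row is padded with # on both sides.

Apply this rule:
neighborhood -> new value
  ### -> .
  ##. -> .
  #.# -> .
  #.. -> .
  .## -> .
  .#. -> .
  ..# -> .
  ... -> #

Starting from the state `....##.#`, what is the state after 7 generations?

.##.....
....###.
.##.....  (repeats generation 1; period 2)
generation 7: .##.....

.##.....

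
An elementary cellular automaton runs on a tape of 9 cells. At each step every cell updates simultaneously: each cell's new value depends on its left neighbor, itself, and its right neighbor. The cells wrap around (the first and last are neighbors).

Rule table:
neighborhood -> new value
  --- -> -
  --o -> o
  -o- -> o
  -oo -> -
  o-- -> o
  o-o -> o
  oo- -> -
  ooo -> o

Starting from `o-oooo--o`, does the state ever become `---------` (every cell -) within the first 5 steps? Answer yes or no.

no

-o-oo-oo-
ooo--o--o
oo-ooooo-
--o-ooo-o
oooo-o-oo
step 5 is oooo-o-oo, still not uniform -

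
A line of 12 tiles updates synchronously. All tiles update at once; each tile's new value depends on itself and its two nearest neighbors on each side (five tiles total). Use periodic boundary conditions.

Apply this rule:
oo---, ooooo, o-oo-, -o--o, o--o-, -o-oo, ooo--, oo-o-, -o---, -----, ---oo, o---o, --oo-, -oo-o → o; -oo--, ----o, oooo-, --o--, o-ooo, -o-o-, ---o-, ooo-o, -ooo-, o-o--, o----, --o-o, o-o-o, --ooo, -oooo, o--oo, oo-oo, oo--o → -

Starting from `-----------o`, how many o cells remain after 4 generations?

generation 1: o-ooooooo---
generation 2: -o--ooo-ooo-
generation 3: o-o-------o-
generation 4: ---o-ooo----
count of o: 4

4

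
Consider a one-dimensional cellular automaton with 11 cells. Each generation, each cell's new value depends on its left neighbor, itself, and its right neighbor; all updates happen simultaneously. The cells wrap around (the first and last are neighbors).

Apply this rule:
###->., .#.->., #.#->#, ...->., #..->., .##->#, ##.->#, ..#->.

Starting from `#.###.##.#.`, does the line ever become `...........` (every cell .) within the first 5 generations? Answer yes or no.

generation 1: .##.#####.#
generation 2: #####...##.
generation 3: #...#...###
generation 4: #.......#..
generation 5: ...........
all cells are . at generation 5

yes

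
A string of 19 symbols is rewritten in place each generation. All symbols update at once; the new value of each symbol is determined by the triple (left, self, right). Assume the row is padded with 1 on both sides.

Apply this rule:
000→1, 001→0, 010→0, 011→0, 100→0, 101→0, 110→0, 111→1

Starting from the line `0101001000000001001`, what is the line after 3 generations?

0011110000110000100

generation 1: 0000000011111100000
generation 2: 0111111001111001110
generation 3: 0011110000110000100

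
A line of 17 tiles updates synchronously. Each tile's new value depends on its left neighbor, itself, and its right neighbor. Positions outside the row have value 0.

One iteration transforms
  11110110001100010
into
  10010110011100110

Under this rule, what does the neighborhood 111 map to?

0

At position 1 the neighborhood is 111; the next row has 0 there.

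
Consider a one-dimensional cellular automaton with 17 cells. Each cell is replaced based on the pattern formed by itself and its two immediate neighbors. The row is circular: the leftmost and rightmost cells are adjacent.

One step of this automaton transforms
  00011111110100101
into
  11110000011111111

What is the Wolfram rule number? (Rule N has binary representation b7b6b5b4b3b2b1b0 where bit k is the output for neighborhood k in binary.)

127

position 4: 111 → 0  (bit 7 = 0)
position 9: 110 → 1  (bit 6 = 1)
position 10: 101 → 1  (bit 5 = 1)
position 0: 100 → 1  (bit 4 = 1)
position 3: 011 → 1  (bit 3 = 1)
position 11: 010 → 1  (bit 2 = 1)
position 2: 001 → 1  (bit 1 = 1)
position 1: 000 → 1  (bit 0 = 1)
bits b7..b0 = 01111111 = 127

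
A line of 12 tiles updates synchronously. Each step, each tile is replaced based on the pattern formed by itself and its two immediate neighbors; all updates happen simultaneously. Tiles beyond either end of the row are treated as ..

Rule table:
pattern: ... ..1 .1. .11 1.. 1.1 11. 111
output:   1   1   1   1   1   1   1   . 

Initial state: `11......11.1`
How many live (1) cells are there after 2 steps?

2

111111111111
1..........1
count of 1: 2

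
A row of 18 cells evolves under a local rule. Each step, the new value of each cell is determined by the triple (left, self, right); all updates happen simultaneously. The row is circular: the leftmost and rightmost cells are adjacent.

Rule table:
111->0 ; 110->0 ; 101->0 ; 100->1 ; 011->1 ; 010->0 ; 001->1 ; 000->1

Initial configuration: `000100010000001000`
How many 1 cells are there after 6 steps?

111011101111110111
000010001000000100
111101110111111011
000001000100000010
111110111011111101
000000100010000001
count of 1: 3

3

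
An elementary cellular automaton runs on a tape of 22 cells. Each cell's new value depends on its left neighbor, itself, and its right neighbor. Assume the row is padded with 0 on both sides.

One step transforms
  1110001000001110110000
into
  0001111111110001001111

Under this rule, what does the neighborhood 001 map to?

At position 5 the neighborhood is 001; the next row has 1 there.

1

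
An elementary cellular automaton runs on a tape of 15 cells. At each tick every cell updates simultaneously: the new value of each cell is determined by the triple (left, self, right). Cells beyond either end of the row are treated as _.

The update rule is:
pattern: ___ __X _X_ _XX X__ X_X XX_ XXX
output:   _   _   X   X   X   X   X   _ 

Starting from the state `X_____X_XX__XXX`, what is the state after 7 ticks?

XXX_XXX_XX__X_X

tick 1: XX____XXXXX_X_X
tick 2: XXX___X___XXXXX
tick 3: X_XX__XX__X___X
tick 4: XXXXX_XXX_XX__X
tick 5: X___XXX_XXXXX_X
tick 6: XX__X_XXX___XXX
tick 7: XXX_XXX_XX__X_X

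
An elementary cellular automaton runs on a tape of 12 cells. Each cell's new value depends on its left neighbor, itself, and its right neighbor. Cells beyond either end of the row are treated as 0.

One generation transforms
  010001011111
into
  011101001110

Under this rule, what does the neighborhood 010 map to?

At position 1 the neighborhood is 010; the next row has 1 there.

1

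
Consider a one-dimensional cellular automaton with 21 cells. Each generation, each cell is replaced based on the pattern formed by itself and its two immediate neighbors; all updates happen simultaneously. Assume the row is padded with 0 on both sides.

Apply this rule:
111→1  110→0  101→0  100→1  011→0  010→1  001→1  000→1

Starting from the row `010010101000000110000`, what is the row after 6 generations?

100100100110110111101

111110101111111001111
011100100111110110110
101011111011100000001
101001110001011111111
101110101111001111110
100100100110110111101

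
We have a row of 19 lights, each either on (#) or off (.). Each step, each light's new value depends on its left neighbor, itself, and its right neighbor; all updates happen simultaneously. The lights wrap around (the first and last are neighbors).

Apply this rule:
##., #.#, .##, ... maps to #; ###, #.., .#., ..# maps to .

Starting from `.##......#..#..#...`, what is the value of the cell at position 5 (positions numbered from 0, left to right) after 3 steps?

.

.##.####.........##
#####..#.#######.##
....#...##.....###.
position 5 holds .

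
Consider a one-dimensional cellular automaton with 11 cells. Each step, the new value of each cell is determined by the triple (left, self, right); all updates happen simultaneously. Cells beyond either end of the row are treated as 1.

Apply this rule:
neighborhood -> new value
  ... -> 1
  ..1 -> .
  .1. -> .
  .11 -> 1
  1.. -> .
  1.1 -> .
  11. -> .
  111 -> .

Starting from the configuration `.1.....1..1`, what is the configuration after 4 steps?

...111....1
.1.1...11.1
.....1.1..1
.111......1

.111......1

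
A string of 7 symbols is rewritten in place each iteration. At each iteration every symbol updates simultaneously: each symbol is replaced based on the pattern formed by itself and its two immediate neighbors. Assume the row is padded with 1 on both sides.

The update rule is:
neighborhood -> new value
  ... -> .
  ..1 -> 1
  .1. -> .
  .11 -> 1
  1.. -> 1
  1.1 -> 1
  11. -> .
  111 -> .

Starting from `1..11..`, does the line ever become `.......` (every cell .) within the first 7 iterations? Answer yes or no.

iteration 1: .111.11
iteration 2: 11..11.
iteration 3: ..111.1
iteration 4: 111..11
iteration 5: ...111.
iteration 6: 1.11..1
iteration 7: .11.111
iteration 7 is .11.111, still not uniform .

no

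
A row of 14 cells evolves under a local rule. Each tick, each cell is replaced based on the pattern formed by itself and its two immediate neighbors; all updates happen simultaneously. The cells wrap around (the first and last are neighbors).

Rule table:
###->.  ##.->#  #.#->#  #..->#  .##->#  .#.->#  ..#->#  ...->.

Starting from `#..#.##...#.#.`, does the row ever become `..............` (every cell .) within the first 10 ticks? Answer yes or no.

########.#####
.......###....
......##.##...
.....#######..
....##.....##.
...####...####
#.##..##.##..#
##############
..............
all cells are . at tick 9

yes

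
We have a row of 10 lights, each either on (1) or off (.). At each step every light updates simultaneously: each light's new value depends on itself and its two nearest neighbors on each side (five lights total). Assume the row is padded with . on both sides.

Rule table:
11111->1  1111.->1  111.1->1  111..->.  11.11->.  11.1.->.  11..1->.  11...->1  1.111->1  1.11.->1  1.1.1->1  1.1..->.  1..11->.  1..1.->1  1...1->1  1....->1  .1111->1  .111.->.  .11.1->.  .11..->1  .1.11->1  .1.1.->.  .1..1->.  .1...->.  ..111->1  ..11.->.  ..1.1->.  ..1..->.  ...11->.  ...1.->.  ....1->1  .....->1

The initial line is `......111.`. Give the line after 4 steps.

1111.11111

11111.1..1
11111...1.
1111.11...
1111.11111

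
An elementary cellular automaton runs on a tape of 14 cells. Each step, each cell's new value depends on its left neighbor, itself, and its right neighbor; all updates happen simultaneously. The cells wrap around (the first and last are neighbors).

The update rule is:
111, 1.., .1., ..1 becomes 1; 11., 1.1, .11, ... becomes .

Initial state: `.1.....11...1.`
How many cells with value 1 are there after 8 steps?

8

step 1: 111...1..1.111
step 2: 11.1.11111..11
step 3: 1..1..111.11.1
step 4: .11111.1......
step 5: 1.111..11.....
step 6: 1..1.11..1...1
step 7: .111...1111.1.
step 8: 1.1.1.1.11..11
count of 1: 8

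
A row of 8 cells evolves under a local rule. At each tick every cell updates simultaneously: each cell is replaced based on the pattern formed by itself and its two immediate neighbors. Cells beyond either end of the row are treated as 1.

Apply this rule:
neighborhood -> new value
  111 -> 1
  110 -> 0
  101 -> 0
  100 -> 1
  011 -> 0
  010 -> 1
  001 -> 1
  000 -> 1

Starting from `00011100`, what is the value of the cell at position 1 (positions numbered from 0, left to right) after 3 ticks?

11101011
11001001
10111110
position 1 holds 0

0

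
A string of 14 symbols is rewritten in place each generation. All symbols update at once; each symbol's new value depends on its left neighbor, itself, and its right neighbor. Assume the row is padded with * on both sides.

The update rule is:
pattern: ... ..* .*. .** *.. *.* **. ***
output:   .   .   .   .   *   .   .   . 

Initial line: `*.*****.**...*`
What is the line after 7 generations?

generation 1: ..........*...
generation 2: *..........*..
generation 3: .*..........*.
generation 4: ..*...........
generation 5: *..*..........
generation 6: .*..*.........
generation 7: ..*..*........

..*..*........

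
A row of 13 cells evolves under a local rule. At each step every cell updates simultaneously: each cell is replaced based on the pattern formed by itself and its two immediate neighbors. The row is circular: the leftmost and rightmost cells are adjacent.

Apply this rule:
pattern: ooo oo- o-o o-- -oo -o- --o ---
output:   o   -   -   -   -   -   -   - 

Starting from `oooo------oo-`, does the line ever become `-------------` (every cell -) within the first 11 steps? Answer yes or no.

step 1: -oo----------
step 2: -------------
all cells are - at step 2

yes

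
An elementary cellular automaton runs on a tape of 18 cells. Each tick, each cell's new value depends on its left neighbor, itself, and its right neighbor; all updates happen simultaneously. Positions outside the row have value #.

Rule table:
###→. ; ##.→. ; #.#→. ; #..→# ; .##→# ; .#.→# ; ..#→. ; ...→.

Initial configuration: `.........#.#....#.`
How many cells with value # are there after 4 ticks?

6

#........#.##...#.
.#.......#.#.#..#.
.##......#.#.##.#.
.#.#.....#.#.#..#.
count of #: 6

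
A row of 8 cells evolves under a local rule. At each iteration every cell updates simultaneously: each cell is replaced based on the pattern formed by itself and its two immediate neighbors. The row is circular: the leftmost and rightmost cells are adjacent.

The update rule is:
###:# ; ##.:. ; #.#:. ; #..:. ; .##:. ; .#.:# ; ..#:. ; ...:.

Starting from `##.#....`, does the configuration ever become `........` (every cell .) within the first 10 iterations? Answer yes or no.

iteration 1: ...#....
iteration 2: ...#....  (fixed point — unchanged through iteration 10)
iteration 10 is ...#...., still not uniform .

no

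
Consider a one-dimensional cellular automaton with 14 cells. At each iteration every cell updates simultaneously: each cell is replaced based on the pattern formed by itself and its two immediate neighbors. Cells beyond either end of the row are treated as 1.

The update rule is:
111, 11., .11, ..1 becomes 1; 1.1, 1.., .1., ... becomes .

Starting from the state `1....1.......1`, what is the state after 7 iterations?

1...1.......11
1..1.......111
1.1.......1111
1........11111
1.......111111
1......1111111
1.....11111111

1.....11111111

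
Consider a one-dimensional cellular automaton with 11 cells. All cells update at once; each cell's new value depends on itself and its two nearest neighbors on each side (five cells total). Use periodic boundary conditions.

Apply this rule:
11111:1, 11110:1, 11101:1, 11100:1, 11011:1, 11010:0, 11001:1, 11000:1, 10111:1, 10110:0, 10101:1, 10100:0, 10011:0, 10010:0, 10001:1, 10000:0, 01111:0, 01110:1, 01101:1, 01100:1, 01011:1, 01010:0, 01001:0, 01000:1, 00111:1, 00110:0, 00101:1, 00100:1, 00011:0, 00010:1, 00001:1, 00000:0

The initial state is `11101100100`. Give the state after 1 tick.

11110110100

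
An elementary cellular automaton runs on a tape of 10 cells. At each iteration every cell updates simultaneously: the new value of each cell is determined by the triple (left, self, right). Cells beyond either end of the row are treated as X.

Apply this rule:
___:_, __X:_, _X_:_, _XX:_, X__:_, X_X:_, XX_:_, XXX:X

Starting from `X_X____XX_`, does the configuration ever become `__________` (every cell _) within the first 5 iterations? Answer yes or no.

__________
all cells are _ at iteration 1

yes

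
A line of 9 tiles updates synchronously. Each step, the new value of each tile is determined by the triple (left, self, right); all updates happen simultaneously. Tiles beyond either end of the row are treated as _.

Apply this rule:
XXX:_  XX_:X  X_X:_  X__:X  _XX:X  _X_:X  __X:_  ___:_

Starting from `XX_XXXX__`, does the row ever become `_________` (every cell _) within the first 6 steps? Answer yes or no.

no

XX_X__XX_
XX_XX_XXX
XX_XX_X_X
XX_XX_X_X  (fixed point — unchanged through step 6)
step 6 is XX_XX_X_X, still not uniform _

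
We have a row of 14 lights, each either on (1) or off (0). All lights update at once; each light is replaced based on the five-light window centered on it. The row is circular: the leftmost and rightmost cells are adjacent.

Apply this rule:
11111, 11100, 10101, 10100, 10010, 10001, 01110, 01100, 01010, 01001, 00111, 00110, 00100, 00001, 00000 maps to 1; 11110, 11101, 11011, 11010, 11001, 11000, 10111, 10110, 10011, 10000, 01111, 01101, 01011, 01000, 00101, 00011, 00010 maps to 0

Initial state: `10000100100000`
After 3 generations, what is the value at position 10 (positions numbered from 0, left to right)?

1

10010111100110
11100000100100
11100110111110
position 10 holds 1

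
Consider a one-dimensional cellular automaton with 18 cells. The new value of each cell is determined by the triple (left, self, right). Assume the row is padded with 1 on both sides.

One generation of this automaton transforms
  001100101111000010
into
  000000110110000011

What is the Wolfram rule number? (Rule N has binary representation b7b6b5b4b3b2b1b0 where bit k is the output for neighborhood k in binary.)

position 9: 111 → 1  (bit 7 = 1)
position 3: 110 → 0  (bit 6 = 0)
position 7: 101 → 1  (bit 5 = 1)
position 0: 100 → 0  (bit 4 = 0)
position 2: 011 → 0  (bit 3 = 0)
position 6: 010 → 1  (bit 2 = 1)
position 1: 001 → 0  (bit 1 = 0)
position 13: 000 → 0  (bit 0 = 0)
bits b7..b0 = 10100100 = 164

164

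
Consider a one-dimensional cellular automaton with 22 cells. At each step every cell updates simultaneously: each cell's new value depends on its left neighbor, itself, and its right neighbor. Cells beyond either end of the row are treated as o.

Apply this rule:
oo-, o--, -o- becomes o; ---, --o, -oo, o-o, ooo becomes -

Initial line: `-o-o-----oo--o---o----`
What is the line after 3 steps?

-o-oo-----oo-oo--oo---
-o--oo-----o--oo--oo--
-oo--oo----oo--oo--oo-

-oo--oo----oo--oo--oo-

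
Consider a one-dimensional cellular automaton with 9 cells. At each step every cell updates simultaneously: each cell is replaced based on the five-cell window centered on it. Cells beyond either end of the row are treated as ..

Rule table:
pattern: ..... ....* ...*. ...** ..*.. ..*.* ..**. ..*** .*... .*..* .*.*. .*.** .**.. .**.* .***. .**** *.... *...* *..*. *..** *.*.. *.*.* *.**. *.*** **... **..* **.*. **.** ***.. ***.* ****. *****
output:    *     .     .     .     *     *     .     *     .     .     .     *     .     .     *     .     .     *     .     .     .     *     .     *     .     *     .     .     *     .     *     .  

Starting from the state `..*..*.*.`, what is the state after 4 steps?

step 1: ..*..*...
step 2: ..*..*..*
step 3: ..*..*..*  (fixed point — unchanged through step 4)

..*..*..*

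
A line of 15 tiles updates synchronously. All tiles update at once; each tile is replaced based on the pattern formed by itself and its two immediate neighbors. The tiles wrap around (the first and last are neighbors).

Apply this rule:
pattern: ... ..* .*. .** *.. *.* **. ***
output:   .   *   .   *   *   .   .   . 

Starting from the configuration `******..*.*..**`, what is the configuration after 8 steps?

*.*..*..*...*.*

......**...***.
.....**.*.**..*
*...**....*.**.
.*.**.*..*..*..
*..*...**.**.*.
.**.*.**..*....
**....*.**.*...
*.*..*..*...*.*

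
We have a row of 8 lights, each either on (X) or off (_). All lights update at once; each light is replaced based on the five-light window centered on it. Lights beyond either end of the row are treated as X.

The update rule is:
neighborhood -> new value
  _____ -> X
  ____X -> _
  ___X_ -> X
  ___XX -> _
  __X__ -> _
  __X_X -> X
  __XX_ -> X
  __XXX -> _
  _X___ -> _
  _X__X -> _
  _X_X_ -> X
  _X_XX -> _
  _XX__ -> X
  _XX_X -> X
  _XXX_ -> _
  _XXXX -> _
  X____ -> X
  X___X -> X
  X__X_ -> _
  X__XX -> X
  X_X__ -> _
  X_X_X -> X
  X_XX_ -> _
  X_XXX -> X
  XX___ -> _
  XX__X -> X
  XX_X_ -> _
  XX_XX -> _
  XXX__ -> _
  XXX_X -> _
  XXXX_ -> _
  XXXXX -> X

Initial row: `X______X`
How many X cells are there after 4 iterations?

__XXX___
XX____X_
___X_XX_
_XXX__X_
count of X: 4

4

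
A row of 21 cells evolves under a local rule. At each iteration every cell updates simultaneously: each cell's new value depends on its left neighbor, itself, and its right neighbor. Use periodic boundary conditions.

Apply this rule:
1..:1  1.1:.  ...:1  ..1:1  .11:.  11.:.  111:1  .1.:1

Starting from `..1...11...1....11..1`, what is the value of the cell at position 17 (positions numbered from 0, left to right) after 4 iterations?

iteration 1: 111111..11111111..111
iteration 2: 11111.11.111111.11.11
iteration 3: 1111......1111......1
iteration 4: 111.111111.11.111111.
position 17 holds 1

1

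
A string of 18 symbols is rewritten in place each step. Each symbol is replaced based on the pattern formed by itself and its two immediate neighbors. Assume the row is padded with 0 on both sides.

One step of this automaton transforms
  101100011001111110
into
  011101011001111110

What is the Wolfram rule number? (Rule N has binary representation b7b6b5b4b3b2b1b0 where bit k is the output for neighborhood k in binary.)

position 12: 111 → 1  (bit 7 = 1)
position 3: 110 → 1  (bit 6 = 1)
position 1: 101 → 1  (bit 5 = 1)
position 4: 100 → 0  (bit 4 = 0)
position 2: 011 → 1  (bit 3 = 1)
position 0: 010 → 0  (bit 2 = 0)
position 6: 001 → 0  (bit 1 = 0)
position 5: 000 → 1  (bit 0 = 1)
bits b7..b0 = 11101001 = 233

233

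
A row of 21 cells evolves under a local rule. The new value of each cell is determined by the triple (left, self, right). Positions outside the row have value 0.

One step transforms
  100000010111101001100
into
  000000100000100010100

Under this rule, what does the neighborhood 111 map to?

At position 10 the neighborhood is 111; the next row has 0 there.

0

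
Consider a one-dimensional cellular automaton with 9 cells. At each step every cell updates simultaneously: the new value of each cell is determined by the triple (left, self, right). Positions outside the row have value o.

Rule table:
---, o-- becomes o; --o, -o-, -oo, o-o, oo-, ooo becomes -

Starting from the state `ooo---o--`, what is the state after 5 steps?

-oo--ooo-

step 1: ---oo--o-
step 2: oo---o---
step 3: --oo--oo-
step 4: o---o----
step 5: -oo--ooo-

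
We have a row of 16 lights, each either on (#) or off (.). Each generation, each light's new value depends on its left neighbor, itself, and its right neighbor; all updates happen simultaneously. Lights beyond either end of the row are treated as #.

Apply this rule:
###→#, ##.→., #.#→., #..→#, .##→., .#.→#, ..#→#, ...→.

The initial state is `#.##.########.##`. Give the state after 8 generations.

......######...#
#....#.####.#.#.
.#..##..##..#.#.
.###..##..###.#.
..#.##..##.#..#.
###...##...####.
##.#.#..#.#.##..
#..#.####.#...##

#..#.####.#...##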